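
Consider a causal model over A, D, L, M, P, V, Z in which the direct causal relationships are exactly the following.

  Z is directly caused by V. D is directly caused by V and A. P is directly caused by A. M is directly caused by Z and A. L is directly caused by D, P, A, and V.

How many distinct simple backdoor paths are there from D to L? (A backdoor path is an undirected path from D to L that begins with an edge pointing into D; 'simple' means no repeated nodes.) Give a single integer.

A backdoor path from D to L is any simple undirected path whose first edge points into D (i.e. leaves D via a parent).
Parents of D: {A, V}.
Enumerating:
  P1: D <- A -> P -> L
  P2: D <- A -> M <- Z <- V -> L
  P3: D <- A -> L
  P4: D <- V -> Z -> M <- A -> P -> L
  P5: D <- V -> Z -> M <- A -> L
  P6: D <- V -> L
That exhausts the simple backdoor paths. Count: 6.

6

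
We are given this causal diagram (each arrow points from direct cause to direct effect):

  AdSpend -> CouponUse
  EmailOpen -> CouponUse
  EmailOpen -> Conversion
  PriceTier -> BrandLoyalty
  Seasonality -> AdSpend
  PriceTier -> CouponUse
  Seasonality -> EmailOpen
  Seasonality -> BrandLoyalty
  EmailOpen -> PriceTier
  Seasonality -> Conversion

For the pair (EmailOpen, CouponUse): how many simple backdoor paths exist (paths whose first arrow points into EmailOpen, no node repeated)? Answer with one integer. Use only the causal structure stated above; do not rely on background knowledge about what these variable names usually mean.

2

A backdoor path from EmailOpen to CouponUse is any simple undirected path whose first edge points into EmailOpen (i.e. leaves EmailOpen via a parent).
Parents of EmailOpen: {Seasonality}.
Enumerating:
  P1: EmailOpen <- Seasonality -> BrandLoyalty <- PriceTier -> CouponUse
  P2: EmailOpen <- Seasonality -> AdSpend -> CouponUse
That exhausts the simple backdoor paths. Count: 2.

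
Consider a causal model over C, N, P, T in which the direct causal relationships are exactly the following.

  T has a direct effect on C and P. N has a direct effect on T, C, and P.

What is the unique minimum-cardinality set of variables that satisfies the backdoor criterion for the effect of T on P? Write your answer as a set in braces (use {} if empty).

Variables eligible for adjustment (non-descendants of T, excluding T and P): {N}.
Backdoor paths from T to P:
  P1: T <- N -> P
The empty set is not sufficient: P1 (T <- N -> P) has no collider blocking it and no conditioned non-collider, so it is open.
Try {N}:
  P1: blocked at fork node N ∈ conditioning set.
{N} contains no descendant of T and blocks every backdoor path.
{N} is the unique smallest valid adjustment set.

{N}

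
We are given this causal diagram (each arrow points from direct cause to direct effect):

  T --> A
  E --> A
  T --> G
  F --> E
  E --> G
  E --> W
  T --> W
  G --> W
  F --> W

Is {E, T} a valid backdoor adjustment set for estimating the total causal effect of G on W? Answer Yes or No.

Backdoor paths from G to W (paths whose first edge points into G):
  P1: G <- T -> A <- E <- F -> W
  P2: G <- T -> A <- E -> W
  P3: G <- T -> W
  P4: G <- E <- F -> W
  P5: G <- E -> A <- T -> W
  P6: G <- E -> W
Condition 1 (no descendant of G in the set): holds — descendants of G are {W}; none are in {E, T}.
Condition 2 (every backdoor path blocked by {E, T}):
  P1: blocked at fork node T ∈ conditioning set.
  P2: blocked at fork node T ∈ conditioning set.
  P3: blocked at fork node T ∈ conditioning set.
  P4: blocked at chain node E ∈ conditioning set.
  P5: blocked at fork node E ∈ conditioning set.
  P6: blocked at fork node E ∈ conditioning set.
{E, T} satisfies the backdoor criterion.

Yes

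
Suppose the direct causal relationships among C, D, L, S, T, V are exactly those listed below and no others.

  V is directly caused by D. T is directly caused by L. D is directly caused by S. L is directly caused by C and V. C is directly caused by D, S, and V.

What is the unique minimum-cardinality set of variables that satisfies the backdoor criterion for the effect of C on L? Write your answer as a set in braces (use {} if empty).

{V}

Variables eligible for adjustment (non-descendants of C, excluding C and L): {D, S, V}.
Backdoor paths from C to L:
  P1: C <- S -> D -> V -> L
  P2: C <- D -> V -> L
  P3: C <- V -> L
The empty set is not sufficient: P1 (C <- S -> D -> V -> L) has no collider blocking it and no conditioned non-collider, so it is open.
Try {V}:
  P1: blocked at chain node V ∈ conditioning set.
  P2: blocked at chain node V ∈ conditioning set.
  P3: blocked at fork node V ∈ conditioning set.
{V} contains no descendant of C and blocks every backdoor path.
No other singleton works — e.g. {S} leaves P2 open — so {V} is the unique smallest valid adjustment set.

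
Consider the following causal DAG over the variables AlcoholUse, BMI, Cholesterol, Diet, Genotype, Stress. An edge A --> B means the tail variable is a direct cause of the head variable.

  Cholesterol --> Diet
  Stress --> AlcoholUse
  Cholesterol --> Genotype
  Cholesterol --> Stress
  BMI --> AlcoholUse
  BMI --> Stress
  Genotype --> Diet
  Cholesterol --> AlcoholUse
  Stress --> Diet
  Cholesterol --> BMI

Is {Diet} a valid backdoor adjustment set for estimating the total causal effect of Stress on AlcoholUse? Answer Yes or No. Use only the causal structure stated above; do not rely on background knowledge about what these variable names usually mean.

No

Backdoor paths from Stress to AlcoholUse (paths whose first edge points into Stress):
  P1: Stress <- Cholesterol -> BMI -> AlcoholUse
  P2: Stress <- Cholesterol -> AlcoholUse
  P3: Stress <- BMI <- Cholesterol -> AlcoholUse
  P4: Stress <- BMI -> AlcoholUse
Condition 1 (no descendant of Stress in the set): FAILS — Diet is a descendant of Stress.
Condition 2 (every backdoor path blocked by {Diet}):
  P1: open — no interior node is in the conditioning set.
  P2: open — no interior node is in the conditioning set.
  P3: open — no interior node is in the conditioning set.
  P4: open — no interior node is in the conditioning set.
{Diet} does not satisfy the backdoor criterion.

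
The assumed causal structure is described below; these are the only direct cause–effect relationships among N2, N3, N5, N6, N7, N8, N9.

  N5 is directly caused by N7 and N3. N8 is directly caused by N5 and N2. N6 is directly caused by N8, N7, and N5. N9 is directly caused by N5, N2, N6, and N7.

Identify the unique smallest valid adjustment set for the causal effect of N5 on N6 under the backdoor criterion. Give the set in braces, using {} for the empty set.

Variables eligible for adjustment (non-descendants of N5, excluding N5 and N6): {N2, N3, N7}.
Backdoor paths from N5 to N6:
  P1: N5 <- N7 -> N6
  P2: N5 <- N7 -> N9 <- N2 -> N8 -> N6
  P3: N5 <- N7 -> N9 <- N6
The empty set is not sufficient: P1 (N5 <- N7 -> N6) has no collider blocking it and no conditioned non-collider, so it is open.
Try {N7}:
  P1: blocked at fork node N7 ∈ conditioning set.
  P2: blocked at fork node N7 ∈ conditioning set.
  P3: blocked at fork node N7 ∈ conditioning set.
{N7} contains no descendant of N5 and blocks every backdoor path.
No other singleton works — e.g. {N3} leaves P1 open — so {N7} is the unique smallest valid adjustment set.

{N7}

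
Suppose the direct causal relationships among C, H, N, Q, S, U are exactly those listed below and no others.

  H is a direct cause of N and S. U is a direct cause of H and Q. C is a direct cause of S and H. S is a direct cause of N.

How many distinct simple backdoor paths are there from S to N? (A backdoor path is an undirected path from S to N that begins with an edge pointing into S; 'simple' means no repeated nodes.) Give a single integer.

2

A backdoor path from S to N is any simple undirected path whose first edge points into S (i.e. leaves S via a parent).
Parents of S: {C, H}.
Enumerating:
  P1: S <- C -> H -> N
  P2: S <- H -> N
That exhausts the simple backdoor paths. Count: 2.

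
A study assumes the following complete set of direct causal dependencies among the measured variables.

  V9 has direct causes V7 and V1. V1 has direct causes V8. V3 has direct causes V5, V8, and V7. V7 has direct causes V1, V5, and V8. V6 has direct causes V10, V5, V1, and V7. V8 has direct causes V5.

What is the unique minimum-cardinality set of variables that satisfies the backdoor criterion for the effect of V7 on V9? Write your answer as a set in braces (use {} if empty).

{V1}

Variables eligible for adjustment (non-descendants of V7, excluding V7 and V9): {V1, V10, V5, V8}.
Backdoor paths from V7 to V9:
  P1: V7 <- V5 -> V8 -> V1 -> V9
  P2: V7 <- V5 -> V6 <- V1 -> V9
  P3: V7 <- V5 -> V3 <- V8 -> V1 -> V9
  P4: V7 <- V8 <- V5 -> V6 <- V1 -> V9
  P5: V7 <- V8 -> V1 -> V9
  P6: V7 <- V8 -> V3 <- V5 -> V6 <- V1 -> V9
  P7: V7 <- V1 -> V9
The empty set is not sufficient: P1 (V7 <- V5 -> V8 -> V1 -> V9) has no collider blocking it and no conditioned non-collider, so it is open.
Try {V1}:
  P1: blocked at chain node V1 ∈ conditioning set.
  P2: blocked at collider V6 (neither it nor any descendant is in the conditioning set).
  P3: blocked at collider V3 (neither it nor any descendant is in the conditioning set).
  P4: blocked at collider V6 (neither it nor any descendant is in the conditioning set).
  P5: blocked at chain node V1 ∈ conditioning set.
  P6: blocked at collider V3 (neither it nor any descendant is in the conditioning set).
  P7: blocked at fork node V1 ∈ conditioning set.
{V1} contains no descendant of V7 and blocks every backdoor path.
No other singleton works — e.g. {V10} leaves P1 open — so {V1} is the unique smallest valid adjustment set.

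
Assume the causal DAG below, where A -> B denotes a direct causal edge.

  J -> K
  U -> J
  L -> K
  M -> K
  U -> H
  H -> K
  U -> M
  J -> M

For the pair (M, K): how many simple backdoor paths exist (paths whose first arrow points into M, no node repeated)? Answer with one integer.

A backdoor path from M to K is any simple undirected path whose first edge points into M (i.e. leaves M via a parent).
Parents of M: {J, U}.
Enumerating:
  P1: M <- U -> J -> K
  P2: M <- U -> H -> K
  P3: M <- J <- U -> H -> K
  P4: M <- J -> K
That exhausts the simple backdoor paths. Count: 4.

4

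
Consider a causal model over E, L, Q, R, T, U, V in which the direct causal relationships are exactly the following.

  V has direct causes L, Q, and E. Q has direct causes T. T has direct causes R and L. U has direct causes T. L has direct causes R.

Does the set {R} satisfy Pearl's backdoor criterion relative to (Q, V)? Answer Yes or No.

No

Backdoor paths from Q to V (paths whose first edge points into Q):
  P1: Q <- T <- R -> L -> V
  P2: Q <- T <- L -> V
Condition 1 (no descendant of Q in the set): holds — descendants of Q are {V}; none are in {R}.
Condition 2 (every backdoor path blocked by {R}):
  P1: blocked at fork node R ∈ conditioning set.
  P2: open — no interior node is in the conditioning set.
{R} does not satisfy the backdoor criterion.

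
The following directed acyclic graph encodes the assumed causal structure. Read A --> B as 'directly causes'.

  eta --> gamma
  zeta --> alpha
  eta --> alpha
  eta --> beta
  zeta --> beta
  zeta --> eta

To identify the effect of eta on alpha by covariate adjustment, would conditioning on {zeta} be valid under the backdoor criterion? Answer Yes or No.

Yes

Backdoor paths from eta to alpha (paths whose first edge points into eta):
  P1: eta <- zeta -> alpha
Condition 1 (no descendant of eta in the set): holds — descendants of eta are {alpha, beta, gamma}; none are in {zeta}.
Condition 2 (every backdoor path blocked by {zeta}):
  P1: blocked at fork node zeta ∈ conditioning set.
{zeta} satisfies the backdoor criterion.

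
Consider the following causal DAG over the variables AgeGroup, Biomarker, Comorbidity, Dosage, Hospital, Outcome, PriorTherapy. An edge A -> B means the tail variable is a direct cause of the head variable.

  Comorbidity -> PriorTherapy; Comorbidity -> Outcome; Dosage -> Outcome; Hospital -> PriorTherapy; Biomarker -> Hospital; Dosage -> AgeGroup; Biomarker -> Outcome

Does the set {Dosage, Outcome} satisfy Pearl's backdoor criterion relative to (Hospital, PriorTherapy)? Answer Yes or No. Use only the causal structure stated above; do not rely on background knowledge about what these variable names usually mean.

No

Backdoor paths from Hospital to PriorTherapy (paths whose first edge points into Hospital):
  P1: Hospital <- Biomarker -> Outcome <- Comorbidity -> PriorTherapy
Condition 1 (no descendant of Hospital in the set): holds — descendants of Hospital are {PriorTherapy}; none are in {Dosage, Outcome}.
Condition 2 (every backdoor path blocked by {Dosage, Outcome}):
  P1: open — collider(s) Outcome are conditioned on (or have a conditioned descendant) and no non-collider on the path is in the set.
{Dosage, Outcome} does not satisfy the backdoor criterion.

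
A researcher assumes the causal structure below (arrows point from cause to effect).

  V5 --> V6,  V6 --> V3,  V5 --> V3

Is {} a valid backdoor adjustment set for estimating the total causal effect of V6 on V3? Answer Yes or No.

Backdoor paths from V6 to V3 (paths whose first edge points into V6):
  P1: V6 <- V5 -> V3
Condition 1 (no descendant of V6 in the set): holds — descendants of V6 are {V3}; none are in {}.
Condition 2 (every backdoor path blocked by {}):
  P1: open — no interior node is in the conditioning set.
{} does not satisfy the backdoor criterion.

No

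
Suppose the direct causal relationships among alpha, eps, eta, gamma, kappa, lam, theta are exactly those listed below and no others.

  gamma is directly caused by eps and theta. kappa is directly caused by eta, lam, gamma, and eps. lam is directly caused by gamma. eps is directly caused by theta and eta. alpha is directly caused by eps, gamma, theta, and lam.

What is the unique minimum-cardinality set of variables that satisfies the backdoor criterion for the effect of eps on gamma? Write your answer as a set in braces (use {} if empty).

{theta}

Variables eligible for adjustment (non-descendants of eps, excluding eps and gamma): {eta, theta}.
Backdoor paths from eps to gamma:
  P1: eps <- theta -> gamma
  P2: eps <- theta -> alpha <- gamma
  P3: eps <- theta -> alpha <- lam <- gamma
  P4: eps <- theta -> alpha <- lam -> kappa <- gamma
  P5: eps <- eta -> kappa <- gamma
  P6: eps <- eta -> kappa <- lam <- gamma
  P7: eps <- eta -> kappa <- lam -> alpha <- theta -> gamma
  P8: eps <- eta -> kappa <- lam -> alpha <- gamma
The empty set is not sufficient: P1 (eps <- theta -> gamma) has no collider blocking it and no conditioned non-collider, so it is open.
Try {theta}:
  P1: blocked at fork node theta ∈ conditioning set.
  P2: blocked at fork node theta ∈ conditioning set.
  P3: blocked at fork node theta ∈ conditioning set.
  P4: blocked at fork node theta ∈ conditioning set.
  P5: blocked at collider kappa (neither it nor any descendant is in the conditioning set).
  P6: blocked at collider kappa (neither it nor any descendant is in the conditioning set).
  P7: blocked at collider kappa (neither it nor any descendant is in the conditioning set).
  P8: blocked at collider kappa (neither it nor any descendant is in the conditioning set).
{theta} contains no descendant of eps and blocks every backdoor path.
No other singleton works — e.g. {eta} leaves P1 open — so {theta} is the unique smallest valid adjustment set.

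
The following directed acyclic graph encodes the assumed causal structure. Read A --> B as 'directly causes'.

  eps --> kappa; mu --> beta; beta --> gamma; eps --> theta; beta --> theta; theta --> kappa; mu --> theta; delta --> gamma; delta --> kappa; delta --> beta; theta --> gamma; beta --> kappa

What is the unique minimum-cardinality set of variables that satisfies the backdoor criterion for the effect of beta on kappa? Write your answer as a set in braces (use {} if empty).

{delta, mu}

Variables eligible for adjustment (non-descendants of beta, excluding beta and kappa): {delta, eps, mu}.
Backdoor paths from beta to kappa:
  P1: beta <- mu -> theta <- eps -> kappa
  P2: beta <- mu -> theta -> kappa
  P3: beta <- mu -> theta -> gamma <- delta -> kappa
  P4: beta <- delta -> kappa
  P5: beta <- delta -> gamma <- theta <- eps -> kappa
  P6: beta <- delta -> gamma <- theta -> kappa
The empty set is not sufficient: P2 (beta <- mu -> theta -> kappa) has no collider blocking it and no conditioned non-collider, so it is open.
Try {delta, mu}:
  P1: blocked at fork node mu ∈ conditioning set.
  P2: blocked at fork node mu ∈ conditioning set.
  P3: blocked at fork node mu ∈ conditioning set.
  P4: blocked at fork node delta ∈ conditioning set.
  P5: blocked at fork node delta ∈ conditioning set.
  P6: blocked at fork node delta ∈ conditioning set.
{delta, mu} contains no descendant of beta and blocks every backdoor path.
Every element of {delta, mu} is needed (dropping delta leaves P4 open; dropping mu leaves P2 open), so no proper subset is valid.
Among all size-2 subsets of the eligible variables, only {delta, mu} blocks every backdoor path, so it is the unique smallest valid adjustment set.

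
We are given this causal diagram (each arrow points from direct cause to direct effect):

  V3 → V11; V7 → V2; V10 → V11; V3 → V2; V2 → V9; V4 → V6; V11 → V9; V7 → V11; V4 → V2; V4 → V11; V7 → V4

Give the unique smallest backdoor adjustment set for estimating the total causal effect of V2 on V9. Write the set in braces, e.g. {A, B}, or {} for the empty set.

{V11}

Variables eligible for adjustment (non-descendants of V2, excluding V2 and V9): {V10, V11, V3, V4, V6, V7}.
Backdoor paths from V2 to V9:
  P1: V2 <- V3 -> V11 -> V9
  P2: V2 <- V7 -> V4 -> V11 -> V9
  P3: V2 <- V7 -> V11 -> V9
  P4: V2 <- V4 <- V7 -> V11 -> V9
  P5: V2 <- V4 -> V11 -> V9
The empty set is not sufficient: P1 (V2 <- V3 -> V11 -> V9) has no collider blocking it and no conditioned non-collider, so it is open.
Try {V11}:
  P1: blocked at chain node V11 ∈ conditioning set.
  P2: blocked at chain node V11 ∈ conditioning set.
  P3: blocked at chain node V11 ∈ conditioning set.
  P4: blocked at chain node V11 ∈ conditioning set.
  P5: blocked at chain node V11 ∈ conditioning set.
{V11} contains no descendant of V2 and blocks every backdoor path.
No other singleton works — e.g. {V3} leaves P2 open — so {V11} is the unique smallest valid adjustment set.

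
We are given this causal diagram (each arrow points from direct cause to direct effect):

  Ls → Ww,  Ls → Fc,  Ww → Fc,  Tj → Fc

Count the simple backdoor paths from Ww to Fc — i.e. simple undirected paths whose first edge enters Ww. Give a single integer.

1

A backdoor path from Ww to Fc is any simple undirected path whose first edge points into Ww (i.e. leaves Ww via a parent).
Parents of Ww: {Ls}.
Enumerating:
  P1: Ww <- Ls -> Fc
That exhausts the simple backdoor paths. Count: 1.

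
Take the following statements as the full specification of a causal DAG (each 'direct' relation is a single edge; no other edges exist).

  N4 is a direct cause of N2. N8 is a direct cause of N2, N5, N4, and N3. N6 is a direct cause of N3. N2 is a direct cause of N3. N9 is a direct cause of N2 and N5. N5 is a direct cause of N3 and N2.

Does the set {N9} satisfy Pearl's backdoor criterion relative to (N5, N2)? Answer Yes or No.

No

Backdoor paths from N5 to N2 (paths whose first edge points into N5):
  P1: N5 <- N9 -> N2
  P2: N5 <- N8 -> N4 -> N2
  P3: N5 <- N8 -> N2
  P4: N5 <- N8 -> N3 <- N2
Condition 1 (no descendant of N5 in the set): holds — descendants of N5 are {N2, N3}; none are in {N9}.
Condition 2 (every backdoor path blocked by {N9}):
  P1: blocked at fork node N9 ∈ conditioning set.
  P2: open — no interior node is in the conditioning set.
  P3: open — no interior node is in the conditioning set.
  P4: blocked at collider N3 (neither it nor any descendant is in the conditioning set).
{N9} does not satisfy the backdoor criterion.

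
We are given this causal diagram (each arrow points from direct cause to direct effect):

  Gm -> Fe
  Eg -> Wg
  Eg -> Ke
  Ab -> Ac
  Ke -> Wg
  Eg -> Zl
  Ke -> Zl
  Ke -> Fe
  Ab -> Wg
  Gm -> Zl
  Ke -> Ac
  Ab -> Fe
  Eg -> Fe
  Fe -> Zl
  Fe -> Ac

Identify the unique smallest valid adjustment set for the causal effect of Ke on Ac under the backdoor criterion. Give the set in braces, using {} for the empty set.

{Eg}

Variables eligible for adjustment (non-descendants of Ke, excluding Ke and Ac): {Ab, Eg, Gm}.
Backdoor paths from Ke to Ac:
  P1: Ke <- Eg -> Fe <- Ab -> Ac
  P2: Ke <- Eg -> Fe -> Ac
  P3: Ke <- Eg -> Wg <- Ab -> Fe -> Ac
  P4: Ke <- Eg -> Wg <- Ab -> Ac
  P5: Ke <- Eg -> Zl <- Gm -> Fe <- Ab -> Ac
  P6: Ke <- Eg -> Zl <- Gm -> Fe -> Ac
  P7: Ke <- Eg -> Zl <- Fe <- Ab -> Ac
  P8: Ke <- Eg -> Zl <- Fe -> Ac
The empty set is not sufficient: P2 (Ke <- Eg -> Fe -> Ac) has no collider blocking it and no conditioned non-collider, so it is open.
Try {Eg}:
  P1: blocked at fork node Eg ∈ conditioning set.
  P2: blocked at fork node Eg ∈ conditioning set.
  P3: blocked at fork node Eg ∈ conditioning set.
  P4: blocked at fork node Eg ∈ conditioning set.
  P5: blocked at fork node Eg ∈ conditioning set.
  P6: blocked at fork node Eg ∈ conditioning set.
  P7: blocked at fork node Eg ∈ conditioning set.
  P8: blocked at fork node Eg ∈ conditioning set.
{Eg} contains no descendant of Ke and blocks every backdoor path.
No other singleton works — e.g. {Gm} leaves P2 open — so {Eg} is the unique smallest valid adjustment set.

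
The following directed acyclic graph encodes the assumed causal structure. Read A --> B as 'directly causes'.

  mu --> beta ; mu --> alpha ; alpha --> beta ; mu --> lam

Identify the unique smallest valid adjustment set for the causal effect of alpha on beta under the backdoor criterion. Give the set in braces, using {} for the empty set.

Variables eligible for adjustment (non-descendants of alpha, excluding alpha and beta): {lam, mu}.
Backdoor paths from alpha to beta:
  P1: alpha <- mu -> beta
The empty set is not sufficient: P1 (alpha <- mu -> beta) has no collider blocking it and no conditioned non-collider, so it is open.
Try {mu}:
  P1: blocked at fork node mu ∈ conditioning set.
{mu} contains no descendant of alpha and blocks every backdoor path.
No other singleton works — e.g. {lam} leaves P1 open — so {mu} is the unique smallest valid adjustment set.

{mu}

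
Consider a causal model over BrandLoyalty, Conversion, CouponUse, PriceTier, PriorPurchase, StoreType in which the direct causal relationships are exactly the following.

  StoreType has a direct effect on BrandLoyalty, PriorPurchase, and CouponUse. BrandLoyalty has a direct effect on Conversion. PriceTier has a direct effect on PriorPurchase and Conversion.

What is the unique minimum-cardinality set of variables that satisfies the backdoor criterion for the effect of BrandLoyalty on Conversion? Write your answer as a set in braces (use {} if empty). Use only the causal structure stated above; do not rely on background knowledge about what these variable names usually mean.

{}

Variables eligible for adjustment (non-descendants of BrandLoyalty, excluding BrandLoyalty and Conversion): {CouponUse, PriceTier, PriorPurchase, StoreType}.
Backdoor paths from BrandLoyalty to Conversion:
  P1: BrandLoyalty <- StoreType -> PriorPurchase <- PriceTier -> Conversion
Each backdoor path contains an unconditioned collider, so every path is already blocked with the empty conditioning set:
  P1: blocked at collider PriorPurchase (neither it nor any descendant is in the conditioning set).
The empty set is therefore the unique smallest valid set.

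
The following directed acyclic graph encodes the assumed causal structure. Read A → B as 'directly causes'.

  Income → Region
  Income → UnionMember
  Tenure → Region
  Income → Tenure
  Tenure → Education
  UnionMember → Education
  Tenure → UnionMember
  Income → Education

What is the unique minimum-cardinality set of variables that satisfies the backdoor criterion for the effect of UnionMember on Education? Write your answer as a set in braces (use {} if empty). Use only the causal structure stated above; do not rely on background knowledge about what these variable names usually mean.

{Income, Tenure}

Variables eligible for adjustment (non-descendants of UnionMember, excluding UnionMember and Education): {Income, Region, Tenure}.
Backdoor paths from UnionMember to Education:
  P1: UnionMember <- Income -> Tenure -> Education
  P2: UnionMember <- Income -> Education
  P3: UnionMember <- Income -> Region <- Tenure -> Education
  P4: UnionMember <- Tenure <- Income -> Education
  P5: UnionMember <- Tenure -> Education
  P6: UnionMember <- Tenure -> Region <- Income -> Education
The empty set is not sufficient: P1 (UnionMember <- Income -> Tenure -> Education) has no collider blocking it and no conditioned non-collider, so it is open.
Try {Income, Tenure}:
  P1: blocked at fork node Income ∈ conditioning set.
  P2: blocked at fork node Income ∈ conditioning set.
  P3: blocked at fork node Income ∈ conditioning set.
  P4: blocked at chain node Tenure ∈ conditioning set.
  P5: blocked at fork node Tenure ∈ conditioning set.
  P6: blocked at fork node Tenure ∈ conditioning set.
{Income, Tenure} contains no descendant of UnionMember and blocks every backdoor path.
Every element of {Income, Tenure} is needed (dropping Income leaves P2 open; dropping Tenure leaves P5 open), so no proper subset is valid.
Among all size-2 subsets of the eligible variables, only {Income, Tenure} blocks every backdoor path, so it is the unique smallest valid adjustment set.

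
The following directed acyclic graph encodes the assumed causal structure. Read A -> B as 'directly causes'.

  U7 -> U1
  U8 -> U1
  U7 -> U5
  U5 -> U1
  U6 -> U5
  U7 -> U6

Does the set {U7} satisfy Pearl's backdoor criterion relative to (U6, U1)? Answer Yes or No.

Backdoor paths from U6 to U1 (paths whose first edge points into U6):
  P1: U6 <- U7 -> U5 -> U1
  P2: U6 <- U7 -> U1
Condition 1 (no descendant of U6 in the set): holds — descendants of U6 are {U1, U5}; none are in {U7}.
Condition 2 (every backdoor path blocked by {U7}):
  P1: blocked at fork node U7 ∈ conditioning set.
  P2: blocked at fork node U7 ∈ conditioning set.
{U7} satisfies the backdoor criterion.

Yes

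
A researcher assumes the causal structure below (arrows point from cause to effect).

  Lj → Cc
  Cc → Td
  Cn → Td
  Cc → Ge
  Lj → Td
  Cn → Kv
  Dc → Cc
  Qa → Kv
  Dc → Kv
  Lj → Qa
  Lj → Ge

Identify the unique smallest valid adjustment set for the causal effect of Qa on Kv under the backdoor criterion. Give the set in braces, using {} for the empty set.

{}

Variables eligible for adjustment (non-descendants of Qa, excluding Qa and Kv): {Cc, Cn, Dc, Ge, Lj, Td}.
Backdoor paths from Qa to Kv:
  P1: Qa <- Lj -> Cc <- Dc -> Kv
  P2: Qa <- Lj -> Cc -> Td <- Cn -> Kv
  P3: Qa <- Lj -> Ge <- Cc <- Dc -> Kv
  P4: Qa <- Lj -> Ge <- Cc -> Td <- Cn -> Kv
  P5: Qa <- Lj -> Td <- Cc <- Dc -> Kv
  P6: Qa <- Lj -> Td <- Cn -> Kv
Each backdoor path contains an unconditioned collider, so every path is already blocked with the empty conditioning set:
  P1: blocked at collider Cc (neither it nor any descendant is in the conditioning set).
  P2: blocked at collider Td (neither it nor any descendant is in the conditioning set).
  P3: blocked at collider Ge (neither it nor any descendant is in the conditioning set).
  P4: blocked at collider Ge (neither it nor any descendant is in the conditioning set).
  P5: blocked at collider Td (neither it nor any descendant is in the conditioning set).
  P6: blocked at collider Td (neither it nor any descendant is in the conditioning set).
The empty set is therefore the unique smallest valid set.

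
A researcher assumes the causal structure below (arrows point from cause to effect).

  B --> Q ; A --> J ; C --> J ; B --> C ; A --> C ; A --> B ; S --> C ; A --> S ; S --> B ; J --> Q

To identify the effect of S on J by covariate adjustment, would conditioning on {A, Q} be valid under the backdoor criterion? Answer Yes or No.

No

Backdoor paths from S to J (paths whose first edge points into S):
  P1: S <- A -> B -> C -> J
  P2: S <- A -> B -> Q <- J
  P3: S <- A -> C <- B -> Q <- J
  P4: S <- A -> C -> J
  P5: S <- A -> J
Condition 1 (no descendant of S in the set): FAILS — Q is a descendant of S.
Condition 2 (every backdoor path blocked by {A, Q}):
  P1: blocked at fork node A ∈ conditioning set.
  P2: blocked at fork node A ∈ conditioning set.
  P3: blocked at fork node A ∈ conditioning set.
  P4: blocked at fork node A ∈ conditioning set.
  P5: blocked at fork node A ∈ conditioning set.
{A, Q} does not satisfy the backdoor criterion.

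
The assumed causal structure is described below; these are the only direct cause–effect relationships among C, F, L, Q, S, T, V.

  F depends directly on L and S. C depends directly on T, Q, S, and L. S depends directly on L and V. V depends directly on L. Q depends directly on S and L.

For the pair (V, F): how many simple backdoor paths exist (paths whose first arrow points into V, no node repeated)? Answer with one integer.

A backdoor path from V to F is any simple undirected path whose first edge points into V (i.e. leaves V via a parent).
Parents of V: {L}.
Enumerating:
  P1: V <- L -> S -> F
  P2: V <- L -> Q <- S -> F
  P3: V <- L -> Q -> C <- S -> F
  P4: V <- L -> F
  P5: V <- L -> C <- S -> F
  P6: V <- L -> C <- Q <- S -> F
That exhausts the simple backdoor paths. Count: 6.

6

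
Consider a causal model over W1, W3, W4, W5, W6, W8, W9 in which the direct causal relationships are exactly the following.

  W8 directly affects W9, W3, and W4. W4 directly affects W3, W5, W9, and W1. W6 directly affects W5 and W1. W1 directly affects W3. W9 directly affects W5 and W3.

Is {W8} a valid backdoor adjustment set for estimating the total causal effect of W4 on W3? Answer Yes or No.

Backdoor paths from W4 to W3 (paths whose first edge points into W4):
  P1: W4 <- W8 -> W9 -> W5 <- W6 -> W1 -> W3
  P2: W4 <- W8 -> W9 -> W3
  P3: W4 <- W8 -> W3
Condition 1 (no descendant of W4 in the set): holds — descendants of W4 are {W1, W3, W5, W9}; none are in {W8}.
Condition 2 (every backdoor path blocked by {W8}):
  P1: blocked at fork node W8 ∈ conditioning set.
  P2: blocked at fork node W8 ∈ conditioning set.
  P3: blocked at fork node W8 ∈ conditioning set.
{W8} satisfies the backdoor criterion.

Yes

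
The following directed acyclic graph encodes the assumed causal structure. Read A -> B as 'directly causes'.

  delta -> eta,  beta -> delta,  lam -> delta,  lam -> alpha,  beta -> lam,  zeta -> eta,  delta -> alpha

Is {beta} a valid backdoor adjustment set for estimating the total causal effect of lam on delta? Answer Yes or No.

Yes

Backdoor paths from lam to delta (paths whose first edge points into lam):
  P1: lam <- beta -> delta
Condition 1 (no descendant of lam in the set): holds — descendants of lam are {alpha, delta, eta}; none are in {beta}.
Condition 2 (every backdoor path blocked by {beta}):
  P1: blocked at fork node beta ∈ conditioning set.
{beta} satisfies the backdoor criterion.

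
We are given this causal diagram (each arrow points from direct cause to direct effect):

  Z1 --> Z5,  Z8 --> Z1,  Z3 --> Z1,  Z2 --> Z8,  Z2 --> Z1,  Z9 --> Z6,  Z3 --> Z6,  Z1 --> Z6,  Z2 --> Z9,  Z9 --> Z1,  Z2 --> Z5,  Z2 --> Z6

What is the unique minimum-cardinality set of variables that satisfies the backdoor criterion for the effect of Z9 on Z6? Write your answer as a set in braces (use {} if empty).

{Z2}

Variables eligible for adjustment (non-descendants of Z9, excluding Z9 and Z6): {Z2, Z3, Z8}.
Backdoor paths from Z9 to Z6:
  P1: Z9 <- Z2 -> Z8 -> Z1 <- Z3 -> Z6
  P2: Z9 <- Z2 -> Z8 -> Z1 -> Z6
  P3: Z9 <- Z2 -> Z1 <- Z3 -> Z6
  P4: Z9 <- Z2 -> Z1 -> Z6
  P5: Z9 <- Z2 -> Z5 <- Z1 <- Z3 -> Z6
  P6: Z9 <- Z2 -> Z5 <- Z1 -> Z6
  P7: Z9 <- Z2 -> Z6
The empty set is not sufficient: P2 (Z9 <- Z2 -> Z8 -> Z1 -> Z6) has no collider blocking it and no conditioned non-collider, so it is open.
Try {Z2}:
  P1: blocked at fork node Z2 ∈ conditioning set.
  P2: blocked at fork node Z2 ∈ conditioning set.
  P3: blocked at fork node Z2 ∈ conditioning set.
  P4: blocked at fork node Z2 ∈ conditioning set.
  P5: blocked at fork node Z2 ∈ conditioning set.
  P6: blocked at fork node Z2 ∈ conditioning set.
  P7: blocked at fork node Z2 ∈ conditioning set.
{Z2} contains no descendant of Z9 and blocks every backdoor path.
No other singleton works — e.g. {Z3} leaves P2 open — so {Z2} is the unique smallest valid adjustment set.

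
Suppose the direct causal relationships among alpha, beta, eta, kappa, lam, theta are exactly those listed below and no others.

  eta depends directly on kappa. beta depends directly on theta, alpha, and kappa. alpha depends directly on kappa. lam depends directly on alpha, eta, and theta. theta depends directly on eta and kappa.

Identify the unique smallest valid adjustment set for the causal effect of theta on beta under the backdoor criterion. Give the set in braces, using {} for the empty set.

Variables eligible for adjustment (non-descendants of theta, excluding theta and beta): {alpha, eta, kappa}.
Backdoor paths from theta to beta:
  P1: theta <- kappa -> eta -> lam <- alpha -> beta
  P2: theta <- kappa -> alpha -> beta
  P3: theta <- kappa -> beta
  P4: theta <- eta <- kappa -> alpha -> beta
  P5: theta <- eta <- kappa -> beta
  P6: theta <- eta -> lam <- alpha <- kappa -> beta
  P7: theta <- eta -> lam <- alpha -> beta
The empty set is not sufficient: P2 (theta <- kappa -> alpha -> beta) has no collider blocking it and no conditioned non-collider, so it is open.
Try {kappa}:
  P1: blocked at fork node kappa ∈ conditioning set.
  P2: blocked at fork node kappa ∈ conditioning set.
  P3: blocked at fork node kappa ∈ conditioning set.
  P4: blocked at fork node kappa ∈ conditioning set.
  P5: blocked at fork node kappa ∈ conditioning set.
  P6: blocked at collider lam (neither it nor any descendant is in the conditioning set).
  P7: blocked at collider lam (neither it nor any descendant is in the conditioning set).
{kappa} contains no descendant of theta and blocks every backdoor path.
No other singleton works — e.g. {eta} leaves P2 open — so {kappa} is the unique smallest valid adjustment set.

{kappa}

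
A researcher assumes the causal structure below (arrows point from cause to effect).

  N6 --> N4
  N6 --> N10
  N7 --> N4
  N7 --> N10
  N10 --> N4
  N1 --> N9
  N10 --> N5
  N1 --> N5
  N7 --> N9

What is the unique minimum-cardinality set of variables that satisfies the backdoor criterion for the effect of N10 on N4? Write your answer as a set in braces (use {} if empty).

{N6, N7}

Variables eligible for adjustment (non-descendants of N10, excluding N10 and N4): {N1, N6, N7, N9}.
Backdoor paths from N10 to N4:
  P1: N10 <- N7 -> N4
  P2: N10 <- N6 -> N4
The empty set is not sufficient: P1 (N10 <- N7 -> N4) has no collider blocking it and no conditioned non-collider, so it is open.
Try {N6, N7}:
  P1: blocked at fork node N7 ∈ conditioning set.
  P2: blocked at fork node N6 ∈ conditioning set.
{N6, N7} contains no descendant of N10 and blocks every backdoor path.
Every element of {N6, N7} is needed (dropping N6 leaves P2 open; dropping N7 leaves P1 open), so no proper subset is valid.
Among all size-2 subsets of the eligible variables, only {N6, N7} blocks every backdoor path, so it is the unique smallest valid adjustment set.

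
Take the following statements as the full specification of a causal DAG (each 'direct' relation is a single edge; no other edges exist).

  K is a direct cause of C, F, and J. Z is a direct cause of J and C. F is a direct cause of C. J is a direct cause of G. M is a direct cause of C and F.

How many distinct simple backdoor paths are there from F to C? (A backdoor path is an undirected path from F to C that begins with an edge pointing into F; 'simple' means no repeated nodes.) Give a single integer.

A backdoor path from F to C is any simple undirected path whose first edge points into F (i.e. leaves F via a parent).
Parents of F: {K, M}.
Enumerating:
  P1: F <- M -> C
  P2: F <- K -> J <- Z -> C
  P3: F <- K -> C
That exhausts the simple backdoor paths. Count: 3.

3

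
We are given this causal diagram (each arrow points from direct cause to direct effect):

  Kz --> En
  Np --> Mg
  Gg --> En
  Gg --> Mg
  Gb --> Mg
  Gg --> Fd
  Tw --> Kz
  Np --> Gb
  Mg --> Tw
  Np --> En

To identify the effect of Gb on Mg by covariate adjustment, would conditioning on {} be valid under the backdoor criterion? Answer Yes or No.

No

Backdoor paths from Gb to Mg (paths whose first edge points into Gb):
  P1: Gb <- Np -> Mg
  P2: Gb <- Np -> En <- Gg -> Mg
  P3: Gb <- Np -> En <- Kz <- Tw <- Mg
Condition 1 (no descendant of Gb in the set): holds — descendants of Gb are {En, Kz, Mg, Tw}; none are in {}.
Condition 2 (every backdoor path blocked by {}):
  P1: open — no interior node is in the conditioning set.
  P2: blocked at collider En (neither it nor any descendant is in the conditioning set).
  P3: blocked at collider En (neither it nor any descendant is in the conditioning set).
{} does not satisfy the backdoor criterion.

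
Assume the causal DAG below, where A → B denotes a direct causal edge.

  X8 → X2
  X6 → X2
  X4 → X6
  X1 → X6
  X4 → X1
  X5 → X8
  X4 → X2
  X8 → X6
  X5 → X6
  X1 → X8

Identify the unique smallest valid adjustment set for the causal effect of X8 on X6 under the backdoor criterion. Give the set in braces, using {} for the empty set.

{X1, X5}

Variables eligible for adjustment (non-descendants of X8, excluding X8 and X6): {X1, X4, X5}.
Backdoor paths from X8 to X6:
  P1: X8 <- X5 -> X6
  P2: X8 <- X1 <- X4 -> X6
  P3: X8 <- X1 <- X4 -> X2 <- X6
  P4: X8 <- X1 -> X6
The empty set is not sufficient: P1 (X8 <- X5 -> X6) has no collider blocking it and no conditioned non-collider, so it is open.
Try {X1, X5}:
  P1: blocked at fork node X5 ∈ conditioning set.
  P2: blocked at chain node X1 ∈ conditioning set.
  P3: blocked at chain node X1 ∈ conditioning set.
  P4: blocked at fork node X1 ∈ conditioning set.
{X1, X5} contains no descendant of X8 and blocks every backdoor path.
Every element of {X1, X5} is needed (dropping X1 leaves P2 open; dropping X5 leaves P1 open), so no proper subset is valid.
Among all size-2 subsets of the eligible variables, only {X1, X5} blocks every backdoor path, so it is the unique smallest valid adjustment set.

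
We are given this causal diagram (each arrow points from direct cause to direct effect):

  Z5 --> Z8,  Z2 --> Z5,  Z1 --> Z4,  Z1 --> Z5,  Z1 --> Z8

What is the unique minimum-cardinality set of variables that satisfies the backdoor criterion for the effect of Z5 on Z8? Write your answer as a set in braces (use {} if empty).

Variables eligible for adjustment (non-descendants of Z5, excluding Z5 and Z8): {Z1, Z2, Z4}.
Backdoor paths from Z5 to Z8:
  P1: Z5 <- Z1 -> Z8
The empty set is not sufficient: P1 (Z5 <- Z1 -> Z8) has no collider blocking it and no conditioned non-collider, so it is open.
Try {Z1}:
  P1: blocked at fork node Z1 ∈ conditioning set.
{Z1} contains no descendant of Z5 and blocks every backdoor path.
No other singleton works — e.g. {Z2} leaves P1 open — so {Z1} is the unique smallest valid adjustment set.

{Z1}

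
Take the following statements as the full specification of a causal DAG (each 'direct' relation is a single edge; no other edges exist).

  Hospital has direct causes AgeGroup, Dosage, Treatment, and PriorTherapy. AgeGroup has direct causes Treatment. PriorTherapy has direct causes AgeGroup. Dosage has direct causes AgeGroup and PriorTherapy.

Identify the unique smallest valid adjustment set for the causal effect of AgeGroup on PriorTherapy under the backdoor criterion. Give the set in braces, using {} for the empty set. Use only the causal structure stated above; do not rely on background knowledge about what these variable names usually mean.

Variables eligible for adjustment (non-descendants of AgeGroup, excluding AgeGroup and PriorTherapy): {Treatment}.
Backdoor paths from AgeGroup to PriorTherapy:
  P1: AgeGroup <- Treatment -> Hospital <- PriorTherapy
  P2: AgeGroup <- Treatment -> Hospital <- Dosage <- PriorTherapy
Each backdoor path contains an unconditioned collider, so every path is already blocked with the empty conditioning set:
  P1: blocked at collider Hospital (neither it nor any descendant is in the conditioning set).
  P2: blocked at collider Hospital (neither it nor any descendant is in the conditioning set).
The empty set is therefore the unique smallest valid set.

{}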